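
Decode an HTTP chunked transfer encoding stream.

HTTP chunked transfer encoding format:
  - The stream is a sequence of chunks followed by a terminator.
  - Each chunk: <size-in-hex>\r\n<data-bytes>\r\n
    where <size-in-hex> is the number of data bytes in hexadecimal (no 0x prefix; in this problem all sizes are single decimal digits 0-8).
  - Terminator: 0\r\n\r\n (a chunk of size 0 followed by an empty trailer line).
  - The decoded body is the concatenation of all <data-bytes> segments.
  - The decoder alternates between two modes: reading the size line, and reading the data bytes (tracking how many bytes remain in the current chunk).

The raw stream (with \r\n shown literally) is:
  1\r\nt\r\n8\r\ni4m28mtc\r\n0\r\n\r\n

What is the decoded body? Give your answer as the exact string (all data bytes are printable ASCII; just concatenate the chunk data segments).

Answer: ti4m28mtc

Derivation:
Chunk 1: stream[0..1]='1' size=0x1=1, data at stream[3..4]='t' -> body[0..1], body so far='t'
Chunk 2: stream[6..7]='8' size=0x8=8, data at stream[9..17]='i4m28mtc' -> body[1..9], body so far='ti4m28mtc'
Chunk 3: stream[19..20]='0' size=0 (terminator). Final body='ti4m28mtc' (9 bytes)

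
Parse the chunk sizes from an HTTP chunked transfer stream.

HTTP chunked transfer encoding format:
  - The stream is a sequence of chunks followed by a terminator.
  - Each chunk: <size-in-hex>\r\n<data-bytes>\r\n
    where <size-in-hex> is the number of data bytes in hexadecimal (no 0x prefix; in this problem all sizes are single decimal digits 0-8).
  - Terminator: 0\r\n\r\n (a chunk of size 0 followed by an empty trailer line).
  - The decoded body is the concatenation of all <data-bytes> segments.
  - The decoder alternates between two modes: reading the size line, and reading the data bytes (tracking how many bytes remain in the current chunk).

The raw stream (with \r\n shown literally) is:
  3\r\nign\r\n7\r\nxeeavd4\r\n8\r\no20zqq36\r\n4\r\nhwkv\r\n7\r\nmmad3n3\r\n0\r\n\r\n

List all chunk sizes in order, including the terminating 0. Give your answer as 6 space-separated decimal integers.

Chunk 1: stream[0..1]='3' size=0x3=3, data at stream[3..6]='ign' -> body[0..3], body so far='ign'
Chunk 2: stream[8..9]='7' size=0x7=7, data at stream[11..18]='xeeavd4' -> body[3..10], body so far='ignxeeavd4'
Chunk 3: stream[20..21]='8' size=0x8=8, data at stream[23..31]='o20zqq36' -> body[10..18], body so far='ignxeeavd4o20zqq36'
Chunk 4: stream[33..34]='4' size=0x4=4, data at stream[36..40]='hwkv' -> body[18..22], body so far='ignxeeavd4o20zqq36hwkv'
Chunk 5: stream[42..43]='7' size=0x7=7, data at stream[45..52]='mmad3n3' -> body[22..29], body so far='ignxeeavd4o20zqq36hwkvmmad3n3'
Chunk 6: stream[54..55]='0' size=0 (terminator). Final body='ignxeeavd4o20zqq36hwkvmmad3n3' (29 bytes)

Answer: 3 7 8 4 7 0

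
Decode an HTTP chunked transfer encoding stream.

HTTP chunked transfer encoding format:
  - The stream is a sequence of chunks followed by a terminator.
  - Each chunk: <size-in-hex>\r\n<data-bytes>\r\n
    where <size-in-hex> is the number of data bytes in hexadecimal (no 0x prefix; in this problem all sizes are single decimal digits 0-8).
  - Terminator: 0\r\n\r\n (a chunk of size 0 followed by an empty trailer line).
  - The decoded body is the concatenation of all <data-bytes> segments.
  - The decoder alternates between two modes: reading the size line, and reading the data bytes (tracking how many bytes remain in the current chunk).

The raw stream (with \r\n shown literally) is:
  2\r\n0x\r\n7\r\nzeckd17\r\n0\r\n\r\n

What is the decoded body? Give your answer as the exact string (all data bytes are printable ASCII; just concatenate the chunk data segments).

Answer: 0xzeckd17

Derivation:
Chunk 1: stream[0..1]='2' size=0x2=2, data at stream[3..5]='0x' -> body[0..2], body so far='0x'
Chunk 2: stream[7..8]='7' size=0x7=7, data at stream[10..17]='zeckd17' -> body[2..9], body so far='0xzeckd17'
Chunk 3: stream[19..20]='0' size=0 (terminator). Final body='0xzeckd17' (9 bytes)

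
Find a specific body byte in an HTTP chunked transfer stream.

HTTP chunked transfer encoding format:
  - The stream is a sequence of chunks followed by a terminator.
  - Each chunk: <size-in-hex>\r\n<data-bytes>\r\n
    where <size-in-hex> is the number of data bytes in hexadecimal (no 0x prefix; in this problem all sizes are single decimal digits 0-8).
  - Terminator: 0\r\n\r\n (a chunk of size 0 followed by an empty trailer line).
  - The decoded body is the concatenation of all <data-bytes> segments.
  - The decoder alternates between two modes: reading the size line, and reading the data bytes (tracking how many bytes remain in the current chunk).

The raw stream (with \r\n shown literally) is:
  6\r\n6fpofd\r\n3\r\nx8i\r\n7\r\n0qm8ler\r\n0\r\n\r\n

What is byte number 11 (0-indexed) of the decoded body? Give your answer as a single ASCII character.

Answer: m

Derivation:
Chunk 1: stream[0..1]='6' size=0x6=6, data at stream[3..9]='6fpofd' -> body[0..6], body so far='6fpofd'
Chunk 2: stream[11..12]='3' size=0x3=3, data at stream[14..17]='x8i' -> body[6..9], body so far='6fpofdx8i'
Chunk 3: stream[19..20]='7' size=0x7=7, data at stream[22..29]='0qm8ler' -> body[9..16], body so far='6fpofdx8i0qm8ler'
Chunk 4: stream[31..32]='0' size=0 (terminator). Final body='6fpofdx8i0qm8ler' (16 bytes)
Body byte 11 = 'm'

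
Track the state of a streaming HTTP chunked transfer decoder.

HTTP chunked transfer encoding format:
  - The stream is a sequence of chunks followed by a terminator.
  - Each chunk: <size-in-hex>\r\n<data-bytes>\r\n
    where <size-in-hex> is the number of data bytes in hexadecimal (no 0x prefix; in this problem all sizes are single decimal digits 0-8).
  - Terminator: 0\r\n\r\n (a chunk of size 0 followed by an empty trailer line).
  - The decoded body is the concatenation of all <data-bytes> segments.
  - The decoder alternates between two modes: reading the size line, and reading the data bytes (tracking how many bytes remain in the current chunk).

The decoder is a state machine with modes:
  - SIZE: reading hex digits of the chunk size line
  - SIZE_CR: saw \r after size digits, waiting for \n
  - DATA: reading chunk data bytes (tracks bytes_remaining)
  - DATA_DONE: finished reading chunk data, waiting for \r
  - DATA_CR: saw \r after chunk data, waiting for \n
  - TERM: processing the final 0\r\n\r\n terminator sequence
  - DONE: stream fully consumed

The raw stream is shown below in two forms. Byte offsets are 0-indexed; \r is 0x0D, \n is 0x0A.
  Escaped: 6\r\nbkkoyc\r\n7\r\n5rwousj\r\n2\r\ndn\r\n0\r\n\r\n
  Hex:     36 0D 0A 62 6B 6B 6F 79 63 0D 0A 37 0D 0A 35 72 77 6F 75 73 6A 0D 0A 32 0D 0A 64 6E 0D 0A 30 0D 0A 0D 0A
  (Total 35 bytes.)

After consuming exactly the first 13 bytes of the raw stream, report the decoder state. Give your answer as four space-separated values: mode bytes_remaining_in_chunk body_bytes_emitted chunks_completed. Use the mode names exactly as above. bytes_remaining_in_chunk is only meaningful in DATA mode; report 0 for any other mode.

Answer: SIZE_CR 0 6 1

Derivation:
Byte 0 = '6': mode=SIZE remaining=0 emitted=0 chunks_done=0
Byte 1 = 0x0D: mode=SIZE_CR remaining=0 emitted=0 chunks_done=0
Byte 2 = 0x0A: mode=DATA remaining=6 emitted=0 chunks_done=0
Byte 3 = 'b': mode=DATA remaining=5 emitted=1 chunks_done=0
Byte 4 = 'k': mode=DATA remaining=4 emitted=2 chunks_done=0
Byte 5 = 'k': mode=DATA remaining=3 emitted=3 chunks_done=0
Byte 6 = 'o': mode=DATA remaining=2 emitted=4 chunks_done=0
Byte 7 = 'y': mode=DATA remaining=1 emitted=5 chunks_done=0
Byte 8 = 'c': mode=DATA_DONE remaining=0 emitted=6 chunks_done=0
Byte 9 = 0x0D: mode=DATA_CR remaining=0 emitted=6 chunks_done=0
Byte 10 = 0x0A: mode=SIZE remaining=0 emitted=6 chunks_done=1
Byte 11 = '7': mode=SIZE remaining=0 emitted=6 chunks_done=1
Byte 12 = 0x0D: mode=SIZE_CR remaining=0 emitted=6 chunks_done=1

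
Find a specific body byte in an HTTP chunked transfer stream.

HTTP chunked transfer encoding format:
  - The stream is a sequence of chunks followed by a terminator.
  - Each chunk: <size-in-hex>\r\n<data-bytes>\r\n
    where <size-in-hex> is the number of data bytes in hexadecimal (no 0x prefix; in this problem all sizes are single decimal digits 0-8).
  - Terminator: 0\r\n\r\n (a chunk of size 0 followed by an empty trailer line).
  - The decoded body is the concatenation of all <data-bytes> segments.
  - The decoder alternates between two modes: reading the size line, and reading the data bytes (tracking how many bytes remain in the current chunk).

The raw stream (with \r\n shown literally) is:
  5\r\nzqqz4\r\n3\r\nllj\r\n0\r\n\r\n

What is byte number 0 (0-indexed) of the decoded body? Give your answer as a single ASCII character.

Answer: z

Derivation:
Chunk 1: stream[0..1]='5' size=0x5=5, data at stream[3..8]='zqqz4' -> body[0..5], body so far='zqqz4'
Chunk 2: stream[10..11]='3' size=0x3=3, data at stream[13..16]='llj' -> body[5..8], body so far='zqqz4llj'
Chunk 3: stream[18..19]='0' size=0 (terminator). Final body='zqqz4llj' (8 bytes)
Body byte 0 = 'z'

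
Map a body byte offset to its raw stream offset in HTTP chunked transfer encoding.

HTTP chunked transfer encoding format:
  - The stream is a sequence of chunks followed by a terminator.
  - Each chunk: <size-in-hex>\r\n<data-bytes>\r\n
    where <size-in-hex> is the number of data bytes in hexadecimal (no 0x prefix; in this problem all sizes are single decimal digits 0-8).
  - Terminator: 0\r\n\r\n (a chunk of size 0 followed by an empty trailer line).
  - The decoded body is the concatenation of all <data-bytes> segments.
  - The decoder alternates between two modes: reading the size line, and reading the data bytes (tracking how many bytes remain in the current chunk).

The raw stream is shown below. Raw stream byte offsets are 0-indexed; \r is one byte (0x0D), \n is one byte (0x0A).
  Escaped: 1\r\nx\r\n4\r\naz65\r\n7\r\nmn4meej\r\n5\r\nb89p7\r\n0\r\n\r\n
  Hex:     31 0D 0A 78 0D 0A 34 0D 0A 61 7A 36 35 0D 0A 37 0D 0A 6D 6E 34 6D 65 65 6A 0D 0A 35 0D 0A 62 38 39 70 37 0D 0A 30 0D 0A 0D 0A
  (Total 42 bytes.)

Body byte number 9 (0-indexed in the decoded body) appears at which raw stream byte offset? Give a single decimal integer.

Answer: 22

Derivation:
Chunk 1: stream[0..1]='1' size=0x1=1, data at stream[3..4]='x' -> body[0..1], body so far='x'
Chunk 2: stream[6..7]='4' size=0x4=4, data at stream[9..13]='az65' -> body[1..5], body so far='xaz65'
Chunk 3: stream[15..16]='7' size=0x7=7, data at stream[18..25]='mn4meej' -> body[5..12], body so far='xaz65mn4meej'
Chunk 4: stream[27..28]='5' size=0x5=5, data at stream[30..35]='b89p7' -> body[12..17], body so far='xaz65mn4meejb89p7'
Chunk 5: stream[37..38]='0' size=0 (terminator). Final body='xaz65mn4meejb89p7' (17 bytes)
Body byte 9 at stream offset 22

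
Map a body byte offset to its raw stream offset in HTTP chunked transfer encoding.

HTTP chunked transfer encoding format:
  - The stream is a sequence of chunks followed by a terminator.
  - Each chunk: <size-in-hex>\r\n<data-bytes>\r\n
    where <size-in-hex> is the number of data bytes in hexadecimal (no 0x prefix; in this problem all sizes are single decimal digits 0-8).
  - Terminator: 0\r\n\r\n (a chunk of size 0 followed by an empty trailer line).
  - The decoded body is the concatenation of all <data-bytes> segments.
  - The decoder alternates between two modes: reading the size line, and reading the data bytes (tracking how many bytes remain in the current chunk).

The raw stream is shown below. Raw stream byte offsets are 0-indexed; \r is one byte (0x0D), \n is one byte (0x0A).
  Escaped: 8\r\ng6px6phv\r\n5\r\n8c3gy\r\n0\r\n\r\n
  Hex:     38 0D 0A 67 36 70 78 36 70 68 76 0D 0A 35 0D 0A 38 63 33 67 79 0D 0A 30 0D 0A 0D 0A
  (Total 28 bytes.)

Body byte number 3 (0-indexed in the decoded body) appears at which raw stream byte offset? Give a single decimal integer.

Chunk 1: stream[0..1]='8' size=0x8=8, data at stream[3..11]='g6px6phv' -> body[0..8], body so far='g6px6phv'
Chunk 2: stream[13..14]='5' size=0x5=5, data at stream[16..21]='8c3gy' -> body[8..13], body so far='g6px6phv8c3gy'
Chunk 3: stream[23..24]='0' size=0 (terminator). Final body='g6px6phv8c3gy' (13 bytes)
Body byte 3 at stream offset 6

Answer: 6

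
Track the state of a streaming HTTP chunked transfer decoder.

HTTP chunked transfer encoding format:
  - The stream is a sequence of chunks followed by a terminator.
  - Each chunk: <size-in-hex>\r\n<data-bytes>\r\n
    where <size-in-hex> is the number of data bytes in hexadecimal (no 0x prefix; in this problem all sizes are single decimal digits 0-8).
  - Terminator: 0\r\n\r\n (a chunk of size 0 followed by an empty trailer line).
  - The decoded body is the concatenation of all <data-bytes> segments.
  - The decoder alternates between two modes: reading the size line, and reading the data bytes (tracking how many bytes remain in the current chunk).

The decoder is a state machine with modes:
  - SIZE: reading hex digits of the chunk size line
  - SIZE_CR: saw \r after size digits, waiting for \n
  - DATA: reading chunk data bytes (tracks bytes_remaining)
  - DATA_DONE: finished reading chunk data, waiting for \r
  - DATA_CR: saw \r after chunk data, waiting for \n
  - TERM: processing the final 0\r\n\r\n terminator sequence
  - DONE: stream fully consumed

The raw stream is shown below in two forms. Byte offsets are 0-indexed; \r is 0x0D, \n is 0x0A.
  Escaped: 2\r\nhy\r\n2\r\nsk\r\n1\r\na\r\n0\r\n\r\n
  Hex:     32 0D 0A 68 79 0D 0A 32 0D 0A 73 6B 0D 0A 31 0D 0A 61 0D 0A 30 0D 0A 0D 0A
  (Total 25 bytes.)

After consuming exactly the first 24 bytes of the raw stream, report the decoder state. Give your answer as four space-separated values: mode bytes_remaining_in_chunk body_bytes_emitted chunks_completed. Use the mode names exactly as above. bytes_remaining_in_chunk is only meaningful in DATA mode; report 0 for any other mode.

Byte 0 = '2': mode=SIZE remaining=0 emitted=0 chunks_done=0
Byte 1 = 0x0D: mode=SIZE_CR remaining=0 emitted=0 chunks_done=0
Byte 2 = 0x0A: mode=DATA remaining=2 emitted=0 chunks_done=0
Byte 3 = 'h': mode=DATA remaining=1 emitted=1 chunks_done=0
Byte 4 = 'y': mode=DATA_DONE remaining=0 emitted=2 chunks_done=0
Byte 5 = 0x0D: mode=DATA_CR remaining=0 emitted=2 chunks_done=0
Byte 6 = 0x0A: mode=SIZE remaining=0 emitted=2 chunks_done=1
Byte 7 = '2': mode=SIZE remaining=0 emitted=2 chunks_done=1
Byte 8 = 0x0D: mode=SIZE_CR remaining=0 emitted=2 chunks_done=1
Byte 9 = 0x0A: mode=DATA remaining=2 emitted=2 chunks_done=1
Byte 10 = 's': mode=DATA remaining=1 emitted=3 chunks_done=1
Byte 11 = 'k': mode=DATA_DONE remaining=0 emitted=4 chunks_done=1
Byte 12 = 0x0D: mode=DATA_CR remaining=0 emitted=4 chunks_done=1
Byte 13 = 0x0A: mode=SIZE remaining=0 emitted=4 chunks_done=2
Byte 14 = '1': mode=SIZE remaining=0 emitted=4 chunks_done=2
Byte 15 = 0x0D: mode=SIZE_CR remaining=0 emitted=4 chunks_done=2
Byte 16 = 0x0A: mode=DATA remaining=1 emitted=4 chunks_done=2
Byte 17 = 'a': mode=DATA_DONE remaining=0 emitted=5 chunks_done=2
Byte 18 = 0x0D: mode=DATA_CR remaining=0 emitted=5 chunks_done=2
Byte 19 = 0x0A: mode=SIZE remaining=0 emitted=5 chunks_done=3
Byte 20 = '0': mode=SIZE remaining=0 emitted=5 chunks_done=3
Byte 21 = 0x0D: mode=SIZE_CR remaining=0 emitted=5 chunks_done=3
Byte 22 = 0x0A: mode=TERM remaining=0 emitted=5 chunks_done=3
Byte 23 = 0x0D: mode=TERM remaining=0 emitted=5 chunks_done=3

Answer: TERM 0 5 3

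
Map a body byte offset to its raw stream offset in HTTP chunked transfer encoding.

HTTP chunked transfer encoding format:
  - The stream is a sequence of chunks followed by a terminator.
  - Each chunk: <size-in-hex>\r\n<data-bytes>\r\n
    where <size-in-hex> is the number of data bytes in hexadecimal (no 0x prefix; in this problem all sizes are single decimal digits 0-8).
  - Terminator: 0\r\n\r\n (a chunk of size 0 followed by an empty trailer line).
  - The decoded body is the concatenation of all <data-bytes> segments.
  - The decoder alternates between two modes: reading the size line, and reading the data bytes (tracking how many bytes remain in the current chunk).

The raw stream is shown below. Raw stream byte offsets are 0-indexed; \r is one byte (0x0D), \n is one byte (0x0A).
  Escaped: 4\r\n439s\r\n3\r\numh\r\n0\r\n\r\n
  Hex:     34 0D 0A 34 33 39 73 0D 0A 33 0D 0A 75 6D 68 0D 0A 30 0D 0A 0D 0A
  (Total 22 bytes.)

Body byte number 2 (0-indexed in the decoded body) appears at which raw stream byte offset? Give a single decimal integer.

Answer: 5

Derivation:
Chunk 1: stream[0..1]='4' size=0x4=4, data at stream[3..7]='439s' -> body[0..4], body so far='439s'
Chunk 2: stream[9..10]='3' size=0x3=3, data at stream[12..15]='umh' -> body[4..7], body so far='439sumh'
Chunk 3: stream[17..18]='0' size=0 (terminator). Final body='439sumh' (7 bytes)
Body byte 2 at stream offset 5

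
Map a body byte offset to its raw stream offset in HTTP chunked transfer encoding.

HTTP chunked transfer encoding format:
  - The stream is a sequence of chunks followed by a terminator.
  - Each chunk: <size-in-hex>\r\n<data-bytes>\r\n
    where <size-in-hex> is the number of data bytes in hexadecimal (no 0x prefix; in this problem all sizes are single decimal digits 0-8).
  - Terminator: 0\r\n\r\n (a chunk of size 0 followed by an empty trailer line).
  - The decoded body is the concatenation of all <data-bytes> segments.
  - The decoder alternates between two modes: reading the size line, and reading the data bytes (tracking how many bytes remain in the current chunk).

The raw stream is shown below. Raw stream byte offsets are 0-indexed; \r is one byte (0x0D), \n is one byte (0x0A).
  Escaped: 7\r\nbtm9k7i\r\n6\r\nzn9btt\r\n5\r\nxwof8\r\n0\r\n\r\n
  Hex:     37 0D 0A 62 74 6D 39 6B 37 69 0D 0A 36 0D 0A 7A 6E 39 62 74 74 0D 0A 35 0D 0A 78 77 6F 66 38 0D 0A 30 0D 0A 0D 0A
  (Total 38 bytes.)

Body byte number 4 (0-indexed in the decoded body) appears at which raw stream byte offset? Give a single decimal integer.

Answer: 7

Derivation:
Chunk 1: stream[0..1]='7' size=0x7=7, data at stream[3..10]='btm9k7i' -> body[0..7], body so far='btm9k7i'
Chunk 2: stream[12..13]='6' size=0x6=6, data at stream[15..21]='zn9btt' -> body[7..13], body so far='btm9k7izn9btt'
Chunk 3: stream[23..24]='5' size=0x5=5, data at stream[26..31]='xwof8' -> body[13..18], body so far='btm9k7izn9bttxwof8'
Chunk 4: stream[33..34]='0' size=0 (terminator). Final body='btm9k7izn9bttxwof8' (18 bytes)
Body byte 4 at stream offset 7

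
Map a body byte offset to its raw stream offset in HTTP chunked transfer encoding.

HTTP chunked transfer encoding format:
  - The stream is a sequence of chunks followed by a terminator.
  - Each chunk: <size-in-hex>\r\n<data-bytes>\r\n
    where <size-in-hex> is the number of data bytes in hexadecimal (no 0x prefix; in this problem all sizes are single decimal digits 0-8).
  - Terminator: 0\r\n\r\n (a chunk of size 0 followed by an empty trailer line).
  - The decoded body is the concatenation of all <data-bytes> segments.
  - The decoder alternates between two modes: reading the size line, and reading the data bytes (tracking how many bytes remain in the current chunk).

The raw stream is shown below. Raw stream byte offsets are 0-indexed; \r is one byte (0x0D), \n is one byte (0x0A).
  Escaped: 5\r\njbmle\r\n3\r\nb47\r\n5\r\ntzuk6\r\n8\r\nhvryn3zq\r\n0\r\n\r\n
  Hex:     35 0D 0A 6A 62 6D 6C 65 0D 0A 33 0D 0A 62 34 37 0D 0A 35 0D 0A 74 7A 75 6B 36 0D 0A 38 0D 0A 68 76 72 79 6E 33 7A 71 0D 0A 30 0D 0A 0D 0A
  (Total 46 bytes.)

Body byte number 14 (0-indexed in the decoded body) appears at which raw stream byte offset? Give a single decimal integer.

Answer: 32

Derivation:
Chunk 1: stream[0..1]='5' size=0x5=5, data at stream[3..8]='jbmle' -> body[0..5], body so far='jbmle'
Chunk 2: stream[10..11]='3' size=0x3=3, data at stream[13..16]='b47' -> body[5..8], body so far='jbmleb47'
Chunk 3: stream[18..19]='5' size=0x5=5, data at stream[21..26]='tzuk6' -> body[8..13], body so far='jbmleb47tzuk6'
Chunk 4: stream[28..29]='8' size=0x8=8, data at stream[31..39]='hvryn3zq' -> body[13..21], body so far='jbmleb47tzuk6hvryn3zq'
Chunk 5: stream[41..42]='0' size=0 (terminator). Final body='jbmleb47tzuk6hvryn3zq' (21 bytes)
Body byte 14 at stream offset 32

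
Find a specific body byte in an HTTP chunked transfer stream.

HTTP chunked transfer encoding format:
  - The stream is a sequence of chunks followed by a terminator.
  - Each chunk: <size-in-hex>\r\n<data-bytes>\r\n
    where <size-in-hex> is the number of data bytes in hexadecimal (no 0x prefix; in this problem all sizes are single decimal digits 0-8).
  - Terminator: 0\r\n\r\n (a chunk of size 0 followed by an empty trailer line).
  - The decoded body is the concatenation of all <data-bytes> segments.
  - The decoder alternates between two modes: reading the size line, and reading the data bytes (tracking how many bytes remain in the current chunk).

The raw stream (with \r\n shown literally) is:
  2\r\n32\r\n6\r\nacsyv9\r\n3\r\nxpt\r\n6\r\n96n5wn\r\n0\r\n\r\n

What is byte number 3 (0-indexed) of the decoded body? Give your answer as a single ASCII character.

Chunk 1: stream[0..1]='2' size=0x2=2, data at stream[3..5]='32' -> body[0..2], body so far='32'
Chunk 2: stream[7..8]='6' size=0x6=6, data at stream[10..16]='acsyv9' -> body[2..8], body so far='32acsyv9'
Chunk 3: stream[18..19]='3' size=0x3=3, data at stream[21..24]='xpt' -> body[8..11], body so far='32acsyv9xpt'
Chunk 4: stream[26..27]='6' size=0x6=6, data at stream[29..35]='96n5wn' -> body[11..17], body so far='32acsyv9xpt96n5wn'
Chunk 5: stream[37..38]='0' size=0 (terminator). Final body='32acsyv9xpt96n5wn' (17 bytes)
Body byte 3 = 'c'

Answer: c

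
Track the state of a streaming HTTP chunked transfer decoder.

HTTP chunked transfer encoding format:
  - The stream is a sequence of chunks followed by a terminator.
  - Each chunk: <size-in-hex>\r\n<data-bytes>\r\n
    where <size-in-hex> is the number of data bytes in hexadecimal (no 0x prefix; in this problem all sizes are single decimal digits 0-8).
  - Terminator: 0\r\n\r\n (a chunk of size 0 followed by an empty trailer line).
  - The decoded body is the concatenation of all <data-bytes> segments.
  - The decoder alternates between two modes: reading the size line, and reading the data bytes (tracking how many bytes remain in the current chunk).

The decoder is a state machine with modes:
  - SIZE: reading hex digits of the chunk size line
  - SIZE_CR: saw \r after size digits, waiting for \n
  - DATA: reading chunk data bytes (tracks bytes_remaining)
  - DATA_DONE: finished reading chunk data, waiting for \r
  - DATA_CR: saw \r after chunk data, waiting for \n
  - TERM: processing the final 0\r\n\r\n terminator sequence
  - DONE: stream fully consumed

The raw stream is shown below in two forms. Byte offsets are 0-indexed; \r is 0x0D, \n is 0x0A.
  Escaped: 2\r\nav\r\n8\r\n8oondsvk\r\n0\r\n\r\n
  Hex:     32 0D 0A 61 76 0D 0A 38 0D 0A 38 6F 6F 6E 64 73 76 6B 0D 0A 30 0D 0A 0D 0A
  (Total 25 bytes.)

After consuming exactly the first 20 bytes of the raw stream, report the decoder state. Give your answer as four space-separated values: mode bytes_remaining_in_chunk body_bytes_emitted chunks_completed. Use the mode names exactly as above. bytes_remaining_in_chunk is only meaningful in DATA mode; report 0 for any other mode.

Answer: SIZE 0 10 2

Derivation:
Byte 0 = '2': mode=SIZE remaining=0 emitted=0 chunks_done=0
Byte 1 = 0x0D: mode=SIZE_CR remaining=0 emitted=0 chunks_done=0
Byte 2 = 0x0A: mode=DATA remaining=2 emitted=0 chunks_done=0
Byte 3 = 'a': mode=DATA remaining=1 emitted=1 chunks_done=0
Byte 4 = 'v': mode=DATA_DONE remaining=0 emitted=2 chunks_done=0
Byte 5 = 0x0D: mode=DATA_CR remaining=0 emitted=2 chunks_done=0
Byte 6 = 0x0A: mode=SIZE remaining=0 emitted=2 chunks_done=1
Byte 7 = '8': mode=SIZE remaining=0 emitted=2 chunks_done=1
Byte 8 = 0x0D: mode=SIZE_CR remaining=0 emitted=2 chunks_done=1
Byte 9 = 0x0A: mode=DATA remaining=8 emitted=2 chunks_done=1
Byte 10 = '8': mode=DATA remaining=7 emitted=3 chunks_done=1
Byte 11 = 'o': mode=DATA remaining=6 emitted=4 chunks_done=1
Byte 12 = 'o': mode=DATA remaining=5 emitted=5 chunks_done=1
Byte 13 = 'n': mode=DATA remaining=4 emitted=6 chunks_done=1
Byte 14 = 'd': mode=DATA remaining=3 emitted=7 chunks_done=1
Byte 15 = 's': mode=DATA remaining=2 emitted=8 chunks_done=1
Byte 16 = 'v': mode=DATA remaining=1 emitted=9 chunks_done=1
Byte 17 = 'k': mode=DATA_DONE remaining=0 emitted=10 chunks_done=1
Byte 18 = 0x0D: mode=DATA_CR remaining=0 emitted=10 chunks_done=1
Byte 19 = 0x0A: mode=SIZE remaining=0 emitted=10 chunks_done=2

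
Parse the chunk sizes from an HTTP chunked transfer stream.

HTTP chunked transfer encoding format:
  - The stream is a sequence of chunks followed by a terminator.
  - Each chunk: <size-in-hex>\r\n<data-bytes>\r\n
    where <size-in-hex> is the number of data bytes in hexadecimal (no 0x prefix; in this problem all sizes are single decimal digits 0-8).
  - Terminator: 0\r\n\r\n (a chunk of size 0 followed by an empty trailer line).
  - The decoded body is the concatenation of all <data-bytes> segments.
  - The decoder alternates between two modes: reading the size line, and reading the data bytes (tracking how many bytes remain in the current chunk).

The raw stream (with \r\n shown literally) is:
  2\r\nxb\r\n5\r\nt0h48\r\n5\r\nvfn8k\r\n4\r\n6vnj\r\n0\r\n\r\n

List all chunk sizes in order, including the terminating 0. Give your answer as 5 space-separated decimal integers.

Answer: 2 5 5 4 0

Derivation:
Chunk 1: stream[0..1]='2' size=0x2=2, data at stream[3..5]='xb' -> body[0..2], body so far='xb'
Chunk 2: stream[7..8]='5' size=0x5=5, data at stream[10..15]='t0h48' -> body[2..7], body so far='xbt0h48'
Chunk 3: stream[17..18]='5' size=0x5=5, data at stream[20..25]='vfn8k' -> body[7..12], body so far='xbt0h48vfn8k'
Chunk 4: stream[27..28]='4' size=0x4=4, data at stream[30..34]='6vnj' -> body[12..16], body so far='xbt0h48vfn8k6vnj'
Chunk 5: stream[36..37]='0' size=0 (terminator). Final body='xbt0h48vfn8k6vnj' (16 bytes)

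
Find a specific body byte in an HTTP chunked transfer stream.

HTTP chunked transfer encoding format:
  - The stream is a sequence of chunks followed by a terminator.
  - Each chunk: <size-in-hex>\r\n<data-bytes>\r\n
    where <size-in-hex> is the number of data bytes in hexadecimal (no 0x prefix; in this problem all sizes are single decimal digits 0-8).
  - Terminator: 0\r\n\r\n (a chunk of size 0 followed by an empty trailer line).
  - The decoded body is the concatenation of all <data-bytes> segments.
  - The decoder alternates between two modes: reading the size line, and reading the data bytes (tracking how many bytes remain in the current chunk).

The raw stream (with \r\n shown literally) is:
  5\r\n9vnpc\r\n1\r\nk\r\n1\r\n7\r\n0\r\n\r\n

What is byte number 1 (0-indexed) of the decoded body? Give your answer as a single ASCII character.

Chunk 1: stream[0..1]='5' size=0x5=5, data at stream[3..8]='9vnpc' -> body[0..5], body so far='9vnpc'
Chunk 2: stream[10..11]='1' size=0x1=1, data at stream[13..14]='k' -> body[5..6], body so far='9vnpck'
Chunk 3: stream[16..17]='1' size=0x1=1, data at stream[19..20]='7' -> body[6..7], body so far='9vnpck7'
Chunk 4: stream[22..23]='0' size=0 (terminator). Final body='9vnpck7' (7 bytes)
Body byte 1 = 'v'

Answer: v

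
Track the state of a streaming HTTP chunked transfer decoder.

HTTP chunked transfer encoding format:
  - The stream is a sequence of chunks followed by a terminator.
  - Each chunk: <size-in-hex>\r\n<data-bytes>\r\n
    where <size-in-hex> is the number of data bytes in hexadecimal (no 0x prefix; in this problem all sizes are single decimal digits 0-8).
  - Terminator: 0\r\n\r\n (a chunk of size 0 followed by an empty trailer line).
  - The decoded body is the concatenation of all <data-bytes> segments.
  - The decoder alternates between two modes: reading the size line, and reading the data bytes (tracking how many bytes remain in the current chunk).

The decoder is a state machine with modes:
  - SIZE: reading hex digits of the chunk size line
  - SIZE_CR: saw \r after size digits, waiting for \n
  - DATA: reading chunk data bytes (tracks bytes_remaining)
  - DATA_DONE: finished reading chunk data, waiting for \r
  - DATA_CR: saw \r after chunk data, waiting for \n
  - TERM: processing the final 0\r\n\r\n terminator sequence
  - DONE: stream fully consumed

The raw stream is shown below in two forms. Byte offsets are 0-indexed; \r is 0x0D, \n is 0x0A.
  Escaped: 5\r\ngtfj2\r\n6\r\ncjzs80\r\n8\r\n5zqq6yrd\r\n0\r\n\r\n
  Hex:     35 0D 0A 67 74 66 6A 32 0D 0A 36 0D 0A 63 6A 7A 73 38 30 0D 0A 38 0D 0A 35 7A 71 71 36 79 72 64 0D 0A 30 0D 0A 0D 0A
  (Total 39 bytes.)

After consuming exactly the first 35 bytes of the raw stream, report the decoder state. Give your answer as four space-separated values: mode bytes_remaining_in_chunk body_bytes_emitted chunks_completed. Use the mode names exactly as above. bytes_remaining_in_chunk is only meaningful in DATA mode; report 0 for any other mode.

Answer: SIZE 0 19 3

Derivation:
Byte 0 = '5': mode=SIZE remaining=0 emitted=0 chunks_done=0
Byte 1 = 0x0D: mode=SIZE_CR remaining=0 emitted=0 chunks_done=0
Byte 2 = 0x0A: mode=DATA remaining=5 emitted=0 chunks_done=0
Byte 3 = 'g': mode=DATA remaining=4 emitted=1 chunks_done=0
Byte 4 = 't': mode=DATA remaining=3 emitted=2 chunks_done=0
Byte 5 = 'f': mode=DATA remaining=2 emitted=3 chunks_done=0
Byte 6 = 'j': mode=DATA remaining=1 emitted=4 chunks_done=0
Byte 7 = '2': mode=DATA_DONE remaining=0 emitted=5 chunks_done=0
Byte 8 = 0x0D: mode=DATA_CR remaining=0 emitted=5 chunks_done=0
Byte 9 = 0x0A: mode=SIZE remaining=0 emitted=5 chunks_done=1
Byte 10 = '6': mode=SIZE remaining=0 emitted=5 chunks_done=1
Byte 11 = 0x0D: mode=SIZE_CR remaining=0 emitted=5 chunks_done=1
Byte 12 = 0x0A: mode=DATA remaining=6 emitted=5 chunks_done=1
Byte 13 = 'c': mode=DATA remaining=5 emitted=6 chunks_done=1
Byte 14 = 'j': mode=DATA remaining=4 emitted=7 chunks_done=1
Byte 15 = 'z': mode=DATA remaining=3 emitted=8 chunks_done=1
Byte 16 = 's': mode=DATA remaining=2 emitted=9 chunks_done=1
Byte 17 = '8': mode=DATA remaining=1 emitted=10 chunks_done=1
Byte 18 = '0': mode=DATA_DONE remaining=0 emitted=11 chunks_done=1
Byte 19 = 0x0D: mode=DATA_CR remaining=0 emitted=11 chunks_done=1
Byte 20 = 0x0A: mode=SIZE remaining=0 emitted=11 chunks_done=2
Byte 21 = '8': mode=SIZE remaining=0 emitted=11 chunks_done=2
Byte 22 = 0x0D: mode=SIZE_CR remaining=0 emitted=11 chunks_done=2
Byte 23 = 0x0A: mode=DATA remaining=8 emitted=11 chunks_done=2
Byte 24 = '5': mode=DATA remaining=7 emitted=12 chunks_done=2
Byte 25 = 'z': mode=DATA remaining=6 emitted=13 chunks_done=2
Byte 26 = 'q': mode=DATA remaining=5 emitted=14 chunks_done=2
Byte 27 = 'q': mode=DATA remaining=4 emitted=15 chunks_done=2
Byte 28 = '6': mode=DATA remaining=3 emitted=16 chunks_done=2
Byte 29 = 'y': mode=DATA remaining=2 emitted=17 chunks_done=2
Byte 30 = 'r': mode=DATA remaining=1 emitted=18 chunks_done=2
Byte 31 = 'd': mode=DATA_DONE remaining=0 emitted=19 chunks_done=2
Byte 32 = 0x0D: mode=DATA_CR remaining=0 emitted=19 chunks_done=2
Byte 33 = 0x0A: mode=SIZE remaining=0 emitted=19 chunks_done=3
Byte 34 = '0': mode=SIZE remaining=0 emitted=19 chunks_done=3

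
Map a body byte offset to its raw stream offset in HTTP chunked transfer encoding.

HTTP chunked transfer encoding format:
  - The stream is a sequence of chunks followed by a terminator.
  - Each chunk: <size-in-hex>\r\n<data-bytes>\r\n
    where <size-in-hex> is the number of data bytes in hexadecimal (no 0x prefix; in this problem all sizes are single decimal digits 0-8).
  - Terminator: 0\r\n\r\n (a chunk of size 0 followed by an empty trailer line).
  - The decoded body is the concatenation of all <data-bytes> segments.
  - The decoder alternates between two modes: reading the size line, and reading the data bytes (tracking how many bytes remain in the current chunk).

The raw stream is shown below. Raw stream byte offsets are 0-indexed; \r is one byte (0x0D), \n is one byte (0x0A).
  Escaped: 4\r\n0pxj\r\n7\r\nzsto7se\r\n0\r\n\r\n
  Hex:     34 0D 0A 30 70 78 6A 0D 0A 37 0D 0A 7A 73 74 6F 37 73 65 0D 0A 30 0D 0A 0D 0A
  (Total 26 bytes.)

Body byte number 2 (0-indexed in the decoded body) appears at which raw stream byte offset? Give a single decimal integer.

Chunk 1: stream[0..1]='4' size=0x4=4, data at stream[3..7]='0pxj' -> body[0..4], body so far='0pxj'
Chunk 2: stream[9..10]='7' size=0x7=7, data at stream[12..19]='zsto7se' -> body[4..11], body so far='0pxjzsto7se'
Chunk 3: stream[21..22]='0' size=0 (terminator). Final body='0pxjzsto7se' (11 bytes)
Body byte 2 at stream offset 5

Answer: 5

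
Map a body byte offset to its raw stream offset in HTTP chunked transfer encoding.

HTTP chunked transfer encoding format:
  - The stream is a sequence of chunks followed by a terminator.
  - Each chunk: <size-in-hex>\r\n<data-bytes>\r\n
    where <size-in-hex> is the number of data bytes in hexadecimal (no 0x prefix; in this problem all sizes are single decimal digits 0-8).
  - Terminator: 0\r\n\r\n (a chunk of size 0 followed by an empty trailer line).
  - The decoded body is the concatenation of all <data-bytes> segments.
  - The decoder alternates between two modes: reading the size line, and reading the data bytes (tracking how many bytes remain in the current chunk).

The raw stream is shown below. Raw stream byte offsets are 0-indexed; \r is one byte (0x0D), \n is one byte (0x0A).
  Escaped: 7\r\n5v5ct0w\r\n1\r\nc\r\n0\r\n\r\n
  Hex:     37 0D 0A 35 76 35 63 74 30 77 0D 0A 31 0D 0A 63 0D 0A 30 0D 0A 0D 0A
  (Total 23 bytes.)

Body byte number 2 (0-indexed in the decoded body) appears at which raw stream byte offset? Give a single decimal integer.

Chunk 1: stream[0..1]='7' size=0x7=7, data at stream[3..10]='5v5ct0w' -> body[0..7], body so far='5v5ct0w'
Chunk 2: stream[12..13]='1' size=0x1=1, data at stream[15..16]='c' -> body[7..8], body so far='5v5ct0wc'
Chunk 3: stream[18..19]='0' size=0 (terminator). Final body='5v5ct0wc' (8 bytes)
Body byte 2 at stream offset 5

Answer: 5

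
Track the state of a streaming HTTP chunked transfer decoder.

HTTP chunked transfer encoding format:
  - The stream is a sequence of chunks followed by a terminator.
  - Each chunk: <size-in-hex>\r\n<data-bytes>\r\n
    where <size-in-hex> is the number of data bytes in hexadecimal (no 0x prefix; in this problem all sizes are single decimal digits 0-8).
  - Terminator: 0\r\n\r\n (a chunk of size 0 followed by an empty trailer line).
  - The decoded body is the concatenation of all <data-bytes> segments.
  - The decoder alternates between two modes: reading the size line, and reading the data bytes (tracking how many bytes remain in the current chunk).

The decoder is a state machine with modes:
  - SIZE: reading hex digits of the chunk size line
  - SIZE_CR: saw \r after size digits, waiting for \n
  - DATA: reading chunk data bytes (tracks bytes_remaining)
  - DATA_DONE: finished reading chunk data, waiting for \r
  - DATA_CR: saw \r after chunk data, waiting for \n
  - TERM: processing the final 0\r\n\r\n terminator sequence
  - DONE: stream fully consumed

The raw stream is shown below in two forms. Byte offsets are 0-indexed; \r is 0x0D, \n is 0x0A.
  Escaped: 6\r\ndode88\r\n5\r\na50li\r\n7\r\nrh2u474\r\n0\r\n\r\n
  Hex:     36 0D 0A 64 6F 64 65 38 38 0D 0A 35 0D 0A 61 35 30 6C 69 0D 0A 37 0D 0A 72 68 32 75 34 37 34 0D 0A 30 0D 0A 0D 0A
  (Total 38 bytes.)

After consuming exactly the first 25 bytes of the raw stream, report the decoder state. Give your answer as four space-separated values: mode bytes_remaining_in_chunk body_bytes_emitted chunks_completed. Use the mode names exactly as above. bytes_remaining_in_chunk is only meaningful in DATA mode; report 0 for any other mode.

Byte 0 = '6': mode=SIZE remaining=0 emitted=0 chunks_done=0
Byte 1 = 0x0D: mode=SIZE_CR remaining=0 emitted=0 chunks_done=0
Byte 2 = 0x0A: mode=DATA remaining=6 emitted=0 chunks_done=0
Byte 3 = 'd': mode=DATA remaining=5 emitted=1 chunks_done=0
Byte 4 = 'o': mode=DATA remaining=4 emitted=2 chunks_done=0
Byte 5 = 'd': mode=DATA remaining=3 emitted=3 chunks_done=0
Byte 6 = 'e': mode=DATA remaining=2 emitted=4 chunks_done=0
Byte 7 = '8': mode=DATA remaining=1 emitted=5 chunks_done=0
Byte 8 = '8': mode=DATA_DONE remaining=0 emitted=6 chunks_done=0
Byte 9 = 0x0D: mode=DATA_CR remaining=0 emitted=6 chunks_done=0
Byte 10 = 0x0A: mode=SIZE remaining=0 emitted=6 chunks_done=1
Byte 11 = '5': mode=SIZE remaining=0 emitted=6 chunks_done=1
Byte 12 = 0x0D: mode=SIZE_CR remaining=0 emitted=6 chunks_done=1
Byte 13 = 0x0A: mode=DATA remaining=5 emitted=6 chunks_done=1
Byte 14 = 'a': mode=DATA remaining=4 emitted=7 chunks_done=1
Byte 15 = '5': mode=DATA remaining=3 emitted=8 chunks_done=1
Byte 16 = '0': mode=DATA remaining=2 emitted=9 chunks_done=1
Byte 17 = 'l': mode=DATA remaining=1 emitted=10 chunks_done=1
Byte 18 = 'i': mode=DATA_DONE remaining=0 emitted=11 chunks_done=1
Byte 19 = 0x0D: mode=DATA_CR remaining=0 emitted=11 chunks_done=1
Byte 20 = 0x0A: mode=SIZE remaining=0 emitted=11 chunks_done=2
Byte 21 = '7': mode=SIZE remaining=0 emitted=11 chunks_done=2
Byte 22 = 0x0D: mode=SIZE_CR remaining=0 emitted=11 chunks_done=2
Byte 23 = 0x0A: mode=DATA remaining=7 emitted=11 chunks_done=2
Byte 24 = 'r': mode=DATA remaining=6 emitted=12 chunks_done=2

Answer: DATA 6 12 2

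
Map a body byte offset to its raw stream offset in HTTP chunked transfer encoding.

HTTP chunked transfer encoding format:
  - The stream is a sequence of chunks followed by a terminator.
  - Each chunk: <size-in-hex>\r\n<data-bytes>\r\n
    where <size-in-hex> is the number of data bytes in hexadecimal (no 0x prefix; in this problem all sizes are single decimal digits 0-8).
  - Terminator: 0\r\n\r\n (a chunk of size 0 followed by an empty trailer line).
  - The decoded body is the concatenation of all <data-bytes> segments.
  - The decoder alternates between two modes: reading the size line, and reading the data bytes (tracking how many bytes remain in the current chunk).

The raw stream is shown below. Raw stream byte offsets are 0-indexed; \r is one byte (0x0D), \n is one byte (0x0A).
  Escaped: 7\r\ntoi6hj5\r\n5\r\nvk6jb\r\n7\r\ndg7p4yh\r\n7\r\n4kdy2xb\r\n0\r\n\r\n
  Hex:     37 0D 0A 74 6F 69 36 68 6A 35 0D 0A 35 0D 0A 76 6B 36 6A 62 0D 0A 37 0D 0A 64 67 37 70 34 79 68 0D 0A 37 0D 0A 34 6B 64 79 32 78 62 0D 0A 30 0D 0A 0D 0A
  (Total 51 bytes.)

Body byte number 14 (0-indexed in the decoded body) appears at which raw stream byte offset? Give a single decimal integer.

Answer: 27

Derivation:
Chunk 1: stream[0..1]='7' size=0x7=7, data at stream[3..10]='toi6hj5' -> body[0..7], body so far='toi6hj5'
Chunk 2: stream[12..13]='5' size=0x5=5, data at stream[15..20]='vk6jb' -> body[7..12], body so far='toi6hj5vk6jb'
Chunk 3: stream[22..23]='7' size=0x7=7, data at stream[25..32]='dg7p4yh' -> body[12..19], body so far='toi6hj5vk6jbdg7p4yh'
Chunk 4: stream[34..35]='7' size=0x7=7, data at stream[37..44]='4kdy2xb' -> body[19..26], body so far='toi6hj5vk6jbdg7p4yh4kdy2xb'
Chunk 5: stream[46..47]='0' size=0 (terminator). Final body='toi6hj5vk6jbdg7p4yh4kdy2xb' (26 bytes)
Body byte 14 at stream offset 27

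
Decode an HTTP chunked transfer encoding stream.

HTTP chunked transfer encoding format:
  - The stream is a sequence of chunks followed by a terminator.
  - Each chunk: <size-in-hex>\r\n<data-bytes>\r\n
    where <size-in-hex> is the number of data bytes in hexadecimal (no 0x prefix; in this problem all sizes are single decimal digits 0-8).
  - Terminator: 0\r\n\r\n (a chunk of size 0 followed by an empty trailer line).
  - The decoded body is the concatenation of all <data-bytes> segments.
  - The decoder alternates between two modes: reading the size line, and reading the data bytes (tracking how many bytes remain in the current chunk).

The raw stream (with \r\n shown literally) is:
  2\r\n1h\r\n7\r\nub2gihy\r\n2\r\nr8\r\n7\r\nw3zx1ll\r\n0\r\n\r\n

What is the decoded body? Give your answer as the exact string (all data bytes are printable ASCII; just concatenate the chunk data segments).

Chunk 1: stream[0..1]='2' size=0x2=2, data at stream[3..5]='1h' -> body[0..2], body so far='1h'
Chunk 2: stream[7..8]='7' size=0x7=7, data at stream[10..17]='ub2gihy' -> body[2..9], body so far='1hub2gihy'
Chunk 3: stream[19..20]='2' size=0x2=2, data at stream[22..24]='r8' -> body[9..11], body so far='1hub2gihyr8'
Chunk 4: stream[26..27]='7' size=0x7=7, data at stream[29..36]='w3zx1ll' -> body[11..18], body so far='1hub2gihyr8w3zx1ll'
Chunk 5: stream[38..39]='0' size=0 (terminator). Final body='1hub2gihyr8w3zx1ll' (18 bytes)

Answer: 1hub2gihyr8w3zx1ll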